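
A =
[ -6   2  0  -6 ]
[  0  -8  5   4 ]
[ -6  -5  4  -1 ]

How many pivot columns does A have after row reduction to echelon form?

3

Row reduce to echelon form.
R3 ← R3 − R1: [0, -7, 4, 5]
R3 ← R3 − (7/8)·R2: [0, 0, -3/8, 3/2]
Echelon form has 3 nonzero rows, so rank(A) = 3.
Each nonzero row contributes one pivot column: 3 pivot columns.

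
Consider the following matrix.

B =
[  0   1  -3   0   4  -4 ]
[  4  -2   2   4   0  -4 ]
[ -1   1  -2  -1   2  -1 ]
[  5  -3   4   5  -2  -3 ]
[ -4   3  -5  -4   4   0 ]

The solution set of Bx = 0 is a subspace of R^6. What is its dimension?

4

Row reduce to echelon form.
Swap R1 ↔ R2
R3 ← R3 + (1/4)·R1: [0, 1/2, -3/2, 0, 2, -2]
R4 ← R4 − (5/4)·R1: [0, -1/2, 3/2, 0, -2, 2]
R5 ← R5 + R1: [0, 1, -3, 0, 4, -4]
R3 ← R3 − (1/2)·R2: [0, 0, 0, 0, 0, 0]
R4 ← R4 + (1/2)·R2: [0, 0, 0, 0, 0, 0]
R5 ← R5 − R2: [0, 0, 0, 0, 0, 0]
2 nonzero rows, so rank(B) = 2.
B has 6 columns; by rank–nullity, nullity = 6 − 2 = 4.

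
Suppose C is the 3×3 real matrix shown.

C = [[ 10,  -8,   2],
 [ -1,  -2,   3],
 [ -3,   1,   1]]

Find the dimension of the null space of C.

Row reduce to echelon form.
R2 ← R2 + (1/10)·R1: [0, -14/5, 16/5]
R3 ← R3 + (3/10)·R1: [0, -7/5, 8/5]
R3 ← R3 − (1/2)·R2: [0, 0, 0]
2 nonzero rows, so rank(C) = 2.
C has 3 columns; by rank–nullity, nullity = 3 − 2 = 1.

1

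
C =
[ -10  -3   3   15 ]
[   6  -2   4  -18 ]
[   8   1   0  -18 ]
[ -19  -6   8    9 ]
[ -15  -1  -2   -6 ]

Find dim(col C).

4

Row reduce to echelon form.
R2 ← R2 + (3/5)·R1: [0, -19/5, 29/5, -9]
R3 ← R3 + (4/5)·R1: [0, -7/5, 12/5, -6]
R4 ← R4 − (19/10)·R1: [0, -3/10, 23/10, -39/2]
R5 ← R5 − (3/2)·R1: [0, 7/2, -13/2, -57/2]
R3 ← R3 − (7/19)·R2: [0, 0, 5/19, -51/19]
R4 ← R4 − (3/38)·R2: [0, 0, 35/19, -357/19]
R5 ← R5 + (35/38)·R2: [0, 0, -22/19, -699/19]
R4 ← R4 − (7)·R3: [0, 0, 0, 0]
R5 ← R5 + (22/5)·R3: [0, 0, 0, -243/5]
Swap R4 ↔ R5
Echelon form has 4 nonzero rows, so rank(C) = 4.
The column space has dimension equal to the rank: 4.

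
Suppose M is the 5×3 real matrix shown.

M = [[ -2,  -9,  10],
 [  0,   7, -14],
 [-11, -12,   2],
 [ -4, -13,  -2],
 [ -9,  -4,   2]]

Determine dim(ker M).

Row reduce to echelon form.
R3 ← R3 − (11/2)·R1: [0, 75/2, -53]
R4 ← R4 − (2)·R1: [0, 5, -22]
R5 ← R5 − (9/2)·R1: [0, 73/2, -43]
R3 ← R3 − (75/14)·R2: [0, 0, 22]
R4 ← R4 − (5/7)·R2: [0, 0, -12]
R5 ← R5 − (73/14)·R2: [0, 0, 30]
R4 ← R4 + (6/11)·R3: [0, 0, 0]
R5 ← R5 − (15/11)·R3: [0, 0, 0]
3 nonzero rows, so rank(M) = 3.
M has 3 columns; by rank–nullity, nullity = 3 − 3 = 0.

0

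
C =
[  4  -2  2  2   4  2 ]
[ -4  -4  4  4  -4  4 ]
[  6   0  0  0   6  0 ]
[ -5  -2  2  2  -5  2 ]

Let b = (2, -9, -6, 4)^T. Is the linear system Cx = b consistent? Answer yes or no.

no

Row reduce the augmented matrix [C | b].
R2 ← R2 + R1: [0, -6, 6, 6, 0, 6, -7]
R3 ← R3 − (3/2)·R1: [0, 3, -3, -3, 0, -3, -9]
R4 ← R4 + (5/4)·R1: [0, -9/2, 9/2, 9/2, 0, 9/2, 13/2]
R3 ← R3 + (1/2)·R2: [0, 0, 0, 0, 0, 0, -25/2]
R4 ← R4 − (3/4)·R2: [0, 0, 0, 0, 0, 0, 47/4]
R4 ← R4 + (47/50)·R3: [0, 0, 0, 0, 0, 0, 0]
The echelon form has 3 nonzero rows; the last pivot sits in the augmented column, so rank(C) = 2 but rank([C|b]) = 3.
Since the ranks differ, the system is inconsistent.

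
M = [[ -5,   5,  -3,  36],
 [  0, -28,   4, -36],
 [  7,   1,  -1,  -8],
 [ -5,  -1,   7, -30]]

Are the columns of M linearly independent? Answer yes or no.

yes

Row reduce M to echelon form.
R3 ← R3 + (7/5)·R1: [0, 8, -26/5, 212/5]
R4 ← R4 − R1: [0, -6, 10, -66]
R3 ← R3 + (2/7)·R2: [0, 0, -142/35, 1124/35]
R4 ← R4 − (3/14)·R2: [0, 0, 64/7, -408/7]
R4 ← R4 + (160/71)·R3: [0, 0, 0, 1000/71]
4 pivots among 4 columns.
Every column is a pivot column, so the columns are linearly independent.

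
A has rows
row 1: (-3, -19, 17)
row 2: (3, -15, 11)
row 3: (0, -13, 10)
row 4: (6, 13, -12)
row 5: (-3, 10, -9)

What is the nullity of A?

Row reduce to echelon form.
R2 ← R2 + R1: [0, -34, 28]
R4 ← R4 + (2)·R1: [0, -25, 22]
R5 ← R5 − R1: [0, 29, -26]
R3 ← R3 − (13/34)·R2: [0, 0, -12/17]
R4 ← R4 − (25/34)·R2: [0, 0, 24/17]
R5 ← R5 + (29/34)·R2: [0, 0, -36/17]
R4 ← R4 + (2)·R3: [0, 0, 0]
R5 ← R5 − (3)·R3: [0, 0, 0]
3 nonzero rows, so rank(A) = 3.
A has 3 columns; by rank–nullity, nullity = 3 − 3 = 0.

0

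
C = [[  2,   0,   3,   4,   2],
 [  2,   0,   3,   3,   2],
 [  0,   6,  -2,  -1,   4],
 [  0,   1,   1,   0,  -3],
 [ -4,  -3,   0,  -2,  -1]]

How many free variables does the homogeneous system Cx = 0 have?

0

Row reduce to echelon form.
R2 ← R2 − R1: [0, 0, 0, -1, 0]
R5 ← R5 + (2)·R1: [0, -3, 6, 6, 3]
Swap R2 ↔ R3
R4 ← R4 − (1/6)·R2: [0, 0, 4/3, 1/6, -11/3]
R5 ← R5 + (1/2)·R2: [0, 0, 5, 11/2, 5]
Swap R3 ↔ R4
R5 ← R5 − (15/4)·R3: [0, 0, 0, 39/8, 75/4]
R5 ← R5 + (39/8)·R4: [0, 0, 0, 0, 75/4]
5 nonzero rows, so rank(C) = 5.
C has 5 columns; by rank–nullity, nullity = 5 − 5 = 0.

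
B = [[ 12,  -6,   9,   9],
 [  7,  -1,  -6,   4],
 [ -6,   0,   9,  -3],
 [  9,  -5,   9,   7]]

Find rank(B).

Row reduce to echelon form.
R2 ← R2 − (7/12)·R1: [0, 5/2, -45/4, -5/4]
R3 ← R3 + (1/2)·R1: [0, -3, 27/2, 3/2]
R4 ← R4 − (3/4)·R1: [0, -1/2, 9/4, 1/4]
R3 ← R3 + (6/5)·R2: [0, 0, 0, 0]
R4 ← R4 + (1/5)·R2: [0, 0, 0, 0]
Echelon form has 2 nonzero rows, so rank(B) = 2.

2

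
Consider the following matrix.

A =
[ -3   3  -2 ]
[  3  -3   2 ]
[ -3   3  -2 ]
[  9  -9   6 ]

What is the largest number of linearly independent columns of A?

1

Row reduce to echelon form.
R2 ← R2 + R1: [0, 0, 0]
R3 ← R3 − R1: [0, 0, 0]
R4 ← R4 + (3)·R1: [0, 0, 0]
Echelon form has 1 nonzero row, so rank(A) = 1.
The rank gives the maximum number of linearly independent columns: 1.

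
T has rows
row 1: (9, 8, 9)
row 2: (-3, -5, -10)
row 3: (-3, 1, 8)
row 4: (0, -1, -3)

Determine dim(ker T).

Row reduce to echelon form.
R2 ← R2 + (1/3)·R1: [0, -7/3, -7]
R3 ← R3 + (1/3)·R1: [0, 11/3, 11]
R3 ← R3 + (11/7)·R2: [0, 0, 0]
R4 ← R4 − (3/7)·R2: [0, 0, 0]
2 nonzero rows, so rank(T) = 2.
T has 3 columns; by rank–nullity, nullity = 3 − 2 = 1.

1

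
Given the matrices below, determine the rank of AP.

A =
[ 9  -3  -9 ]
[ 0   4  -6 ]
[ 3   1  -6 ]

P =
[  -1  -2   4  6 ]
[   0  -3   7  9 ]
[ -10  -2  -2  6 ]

First compute AP:
[[ 81,   9,  33, -27],
 [ 60,   0,  40,   0],
 [ 57,   3,  31,  -9]]
Now row reduce the product.
R2 ← R2 − (20/27)·R1: [0, -20/3, 140/9, 20]
R3 ← R3 − (19/27)·R1: [0, -10/3, 70/9, 10]
R3 ← R3 − (1/2)·R2: [0, 0, 0, 0]
2 nonzero rows, so rank(AP) = 2.

2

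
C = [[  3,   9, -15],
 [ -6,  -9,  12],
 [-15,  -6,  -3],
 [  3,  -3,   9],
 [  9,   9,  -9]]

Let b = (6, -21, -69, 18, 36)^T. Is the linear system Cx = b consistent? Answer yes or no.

Row reduce the augmented matrix [C | b].
R2 ← R2 + (2)·R1: [0, 9, -18, -9]
R3 ← R3 + (5)·R1: [0, 39, -78, -39]
R4 ← R4 − R1: [0, -12, 24, 12]
R5 ← R5 − (3)·R1: [0, -18, 36, 18]
R3 ← R3 − (13/3)·R2: [0, 0, 0, 0]
R4 ← R4 + (4/3)·R2: [0, 0, 0, 0]
R5 ← R5 + (2)·R2: [0, 0, 0, 0]
The echelon form has 2 nonzero rows, and every pivot lies in the first 3 columns, so rank(C) = rank([C|b]) = 2.
The system is consistent.

yes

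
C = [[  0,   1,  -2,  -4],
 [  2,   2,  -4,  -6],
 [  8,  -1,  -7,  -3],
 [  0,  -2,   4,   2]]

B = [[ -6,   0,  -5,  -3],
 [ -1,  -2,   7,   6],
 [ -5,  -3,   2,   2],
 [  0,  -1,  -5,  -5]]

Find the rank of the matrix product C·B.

First compute CB:
[[  9,   8,  23,  22],
 [  6,  14,  26,  28],
 [-12,  26, -46, -29],
 [-18, -10, -16, -14]]
Now row reduce the product.
R2 ← R2 − (2/3)·R1: [0, 26/3, 32/3, 40/3]
R3 ← R3 + (4/3)·R1: [0, 110/3, -46/3, 1/3]
R4 ← R4 + (2)·R1: [0, 6, 30, 30]
R3 ← R3 − (55/13)·R2: [0, 0, -786/13, -729/13]
R4 ← R4 − (9/13)·R2: [0, 0, 294/13, 270/13]
R4 ← R4 + (49/131)·R3: [0, 0, 0, -27/131]
4 nonzero rows, so rank(CB) = 4.

4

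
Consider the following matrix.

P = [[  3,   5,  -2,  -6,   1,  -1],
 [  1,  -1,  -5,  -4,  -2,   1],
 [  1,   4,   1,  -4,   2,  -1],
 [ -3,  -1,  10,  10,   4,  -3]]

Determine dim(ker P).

2

Row reduce to echelon form.
R2 ← R2 − (1/3)·R1: [0, -8/3, -13/3, -2, -7/3, 4/3]
R3 ← R3 − (1/3)·R1: [0, 7/3, 5/3, -2, 5/3, -2/3]
R4 ← R4 + R1: [0, 4, 8, 4, 5, -4]
R3 ← R3 + (7/8)·R2: [0, 0, -17/8, -15/4, -3/8, 1/2]
R4 ← R4 + (3/2)·R2: [0, 0, 3/2, 1, 3/2, -2]
R4 ← R4 + (12/17)·R3: [0, 0, 0, -28/17, 21/17, -28/17]
4 nonzero rows, so rank(P) = 4.
P has 6 columns; by rank–nullity, nullity = 6 − 4 = 2.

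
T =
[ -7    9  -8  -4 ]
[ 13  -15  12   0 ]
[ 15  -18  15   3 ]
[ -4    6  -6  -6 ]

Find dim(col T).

Row reduce to echelon form.
R2 ← R2 + (13/7)·R1: [0, 12/7, -20/7, -52/7]
R3 ← R3 + (15/7)·R1: [0, 9/7, -15/7, -39/7]
R4 ← R4 − (4/7)·R1: [0, 6/7, -10/7, -26/7]
R3 ← R3 − (3/4)·R2: [0, 0, 0, 0]
R4 ← R4 − (1/2)·R2: [0, 0, 0, 0]
Echelon form has 2 nonzero rows, so rank(T) = 2.
The column space has dimension equal to the rank: 2.

2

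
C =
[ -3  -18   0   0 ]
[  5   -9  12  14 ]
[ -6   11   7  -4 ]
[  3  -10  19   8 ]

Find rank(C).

Row reduce to echelon form.
R2 ← R2 + (5/3)·R1: [0, -39, 12, 14]
R3 ← R3 − (2)·R1: [0, 47, 7, -4]
R4 ← R4 + R1: [0, -28, 19, 8]
R3 ← R3 + (47/39)·R2: [0, 0, 279/13, 502/39]
R4 ← R4 − (28/39)·R2: [0, 0, 135/13, -80/39]
R4 ← R4 − (15/31)·R3: [0, 0, 0, -770/93]
Echelon form has 4 nonzero rows, so rank(C) = 4.

4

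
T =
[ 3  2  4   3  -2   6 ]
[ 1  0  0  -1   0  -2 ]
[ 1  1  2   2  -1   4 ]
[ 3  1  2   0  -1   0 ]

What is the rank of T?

Row reduce to echelon form.
R2 ← R2 − (1/3)·R1: [0, -2/3, -4/3, -2, 2/3, -4]
R3 ← R3 − (1/3)·R1: [0, 1/3, 2/3, 1, -1/3, 2]
R4 ← R4 − R1: [0, -1, -2, -3, 1, -6]
R3 ← R3 + (1/2)·R2: [0, 0, 0, 0, 0, 0]
R4 ← R4 − (3/2)·R2: [0, 0, 0, 0, 0, 0]
Echelon form has 2 nonzero rows, so rank(T) = 2.

2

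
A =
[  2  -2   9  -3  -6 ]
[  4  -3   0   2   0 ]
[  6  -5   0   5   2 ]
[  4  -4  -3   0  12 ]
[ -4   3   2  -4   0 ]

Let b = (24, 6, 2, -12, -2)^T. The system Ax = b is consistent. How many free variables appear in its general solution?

0

Row reduce the augmented matrix [A | b].
R2 ← R2 − (2)·R1: [0, 1, -18, 8, 12, -42]
R3 ← R3 − (3)·R1: [0, 1, -27, 14, 20, -70]
R4 ← R4 − (2)·R1: [0, 0, -21, 6, 24, -60]
R5 ← R5 + (2)·R1: [0, -1, 20, -10, -12, 46]
R3 ← R3 − R2: [0, 0, -9, 6, 8, -28]
R5 ← R5 + R2: [0, 0, 2, -2, 0, 4]
R4 ← R4 − (7/3)·R3: [0, 0, 0, -8, 16/3, 16/3]
R5 ← R5 + (2/9)·R3: [0, 0, 0, -2/3, 16/9, -20/9]
R5 ← R5 − (1/12)·R4: [0, 0, 0, 0, 4/3, -8/3]
The echelon form has 5 nonzero rows, and every pivot lies in the first 5 columns, so rank(A) = rank([A|b]) = 5.
The system is consistent.
Free variables = (unknowns) − (rank) = 5 − 5 = 0.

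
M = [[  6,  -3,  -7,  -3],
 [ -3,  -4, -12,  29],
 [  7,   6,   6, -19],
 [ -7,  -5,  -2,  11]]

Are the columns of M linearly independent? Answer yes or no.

no

Row reduce M to echelon form.
R2 ← R2 + (1/2)·R1: [0, -11/2, -31/2, 55/2]
R3 ← R3 − (7/6)·R1: [0, 19/2, 85/6, -31/2]
R4 ← R4 + (7/6)·R1: [0, -17/2, -61/6, 15/2]
R3 ← R3 + (19/11)·R2: [0, 0, -416/33, 32]
R4 ← R4 − (17/11)·R2: [0, 0, 455/33, -35]
R4 ← R4 + (35/32)·R3: [0, 0, 0, 0]
3 pivots among 4 columns.
Only 3 < 4 pivot columns, so the columns are linearly dependent.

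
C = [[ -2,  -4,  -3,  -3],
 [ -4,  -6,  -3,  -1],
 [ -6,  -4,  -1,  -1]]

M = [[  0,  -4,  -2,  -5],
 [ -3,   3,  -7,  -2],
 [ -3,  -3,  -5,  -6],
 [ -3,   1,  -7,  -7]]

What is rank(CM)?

First compute CM:
[[ 30,   2,  68,  57],
 [ 30,   6,  72,  57],
 [ 18,  14,  52,  51]]
Now row reduce the product.
R2 ← R2 − R1: [0, 4, 4, 0]
R3 ← R3 − (3/5)·R1: [0, 64/5, 56/5, 84/5]
R3 ← R3 − (16/5)·R2: [0, 0, -8/5, 84/5]
3 nonzero rows, so rank(CM) = 3.

3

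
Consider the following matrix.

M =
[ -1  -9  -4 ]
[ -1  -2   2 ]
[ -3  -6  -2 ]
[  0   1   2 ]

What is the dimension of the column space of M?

3

Row reduce to echelon form.
R2 ← R2 − R1: [0, 7, 6]
R3 ← R3 − (3)·R1: [0, 21, 10]
R3 ← R3 − (3)·R2: [0, 0, -8]
R4 ← R4 − (1/7)·R2: [0, 0, 8/7]
R4 ← R4 + (1/7)·R3: [0, 0, 0]
Echelon form has 3 nonzero rows, so rank(M) = 3.
The column space has dimension equal to the rank: 3.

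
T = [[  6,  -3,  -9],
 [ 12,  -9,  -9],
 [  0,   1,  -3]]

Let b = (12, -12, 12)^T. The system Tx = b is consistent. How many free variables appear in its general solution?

Row reduce the augmented matrix [T | b].
R2 ← R2 − (2)·R1: [0, -3, 9, -36]
R3 ← R3 + (1/3)·R2: [0, 0, 0, 0]
The echelon form has 2 nonzero rows, and every pivot lies in the first 3 columns, so rank(T) = rank([T|b]) = 2.
The system is consistent.
Free variables = (unknowns) − (rank) = 3 − 2 = 1.

1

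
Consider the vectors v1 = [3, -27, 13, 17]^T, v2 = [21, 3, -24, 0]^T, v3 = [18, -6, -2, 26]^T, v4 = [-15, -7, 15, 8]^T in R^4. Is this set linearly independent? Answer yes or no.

yes

Form the matrix with these vectors as rows and row reduce.
R2 ← R2 − (7)·R1: [0, 192, -115, -119]
R3 ← R3 − (6)·R1: [0, 156, -80, -76]
R4 ← R4 + (5)·R1: [0, -142, 80, 93]
R3 ← R3 − (13/16)·R2: [0, 0, 215/16, 331/16]
R4 ← R4 + (71/96)·R2: [0, 0, -485/96, 479/96]
R4 ← R4 + (97/258)·R3: [0, 0, 0, 549/43]
4 nonzero rows, so the 4 vectors span a space of dimension 4.
Since 4 = 4, the vectors are linearly independent.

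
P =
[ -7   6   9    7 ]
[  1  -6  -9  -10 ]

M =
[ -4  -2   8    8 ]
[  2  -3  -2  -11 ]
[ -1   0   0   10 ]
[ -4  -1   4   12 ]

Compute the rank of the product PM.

First compute PM:
[[  3, -11, -40,  52],
 [ 33,  26, -20, -136]]
Now row reduce the product.
R2 ← R2 − (11)·R1: [0, 147, 420, -708]
2 nonzero rows, so rank(PM) = 2.

2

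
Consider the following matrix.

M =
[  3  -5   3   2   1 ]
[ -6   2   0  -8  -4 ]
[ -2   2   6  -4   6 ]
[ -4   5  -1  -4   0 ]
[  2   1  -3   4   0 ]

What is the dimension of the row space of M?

3

Row reduce to echelon form.
R2 ← R2 + (2)·R1: [0, -8, 6, -4, -2]
R3 ← R3 + (2/3)·R1: [0, -4/3, 8, -8/3, 20/3]
R4 ← R4 + (4/3)·R1: [0, -5/3, 3, -4/3, 4/3]
R5 ← R5 − (2/3)·R1: [0, 13/3, -5, 8/3, -2/3]
R3 ← R3 − (1/6)·R2: [0, 0, 7, -2, 7]
R4 ← R4 − (5/24)·R2: [0, 0, 7/4, -1/2, 7/4]
R5 ← R5 + (13/24)·R2: [0, 0, -7/4, 1/2, -7/4]
R4 ← R4 − (1/4)·R3: [0, 0, 0, 0, 0]
R5 ← R5 + (1/4)·R3: [0, 0, 0, 0, 0]
Echelon form has 3 nonzero rows, so rank(M) = 3.
The row space has dimension equal to the rank: 3.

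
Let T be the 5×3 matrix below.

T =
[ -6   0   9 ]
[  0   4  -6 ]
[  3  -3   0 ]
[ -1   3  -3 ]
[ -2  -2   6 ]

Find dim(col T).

2

Row reduce to echelon form.
R3 ← R3 + (1/2)·R1: [0, -3, 9/2]
R4 ← R4 − (1/6)·R1: [0, 3, -9/2]
R5 ← R5 − (1/3)·R1: [0, -2, 3]
R3 ← R3 + (3/4)·R2: [0, 0, 0]
R4 ← R4 − (3/4)·R2: [0, 0, 0]
R5 ← R5 + (1/2)·R2: [0, 0, 0]
Echelon form has 2 nonzero rows, so rank(T) = 2.
The column space has dimension equal to the rank: 2.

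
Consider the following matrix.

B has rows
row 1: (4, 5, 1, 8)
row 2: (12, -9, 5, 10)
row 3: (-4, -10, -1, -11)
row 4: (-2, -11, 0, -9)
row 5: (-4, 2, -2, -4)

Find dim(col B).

3

Row reduce to echelon form.
R2 ← R2 − (3)·R1: [0, -24, 2, -14]
R3 ← R3 + R1: [0, -5, 0, -3]
R4 ← R4 + (1/2)·R1: [0, -17/2, 1/2, -5]
R5 ← R5 + R1: [0, 7, -1, 4]
R3 ← R3 − (5/24)·R2: [0, 0, -5/12, -1/12]
R4 ← R4 − (17/48)·R2: [0, 0, -5/24, -1/24]
R5 ← R5 + (7/24)·R2: [0, 0, -5/12, -1/12]
R4 ← R4 − (1/2)·R3: [0, 0, 0, 0]
R5 ← R5 − R3: [0, 0, 0, 0]
Echelon form has 3 nonzero rows, so rank(B) = 3.
The column space has dimension equal to the rank: 3.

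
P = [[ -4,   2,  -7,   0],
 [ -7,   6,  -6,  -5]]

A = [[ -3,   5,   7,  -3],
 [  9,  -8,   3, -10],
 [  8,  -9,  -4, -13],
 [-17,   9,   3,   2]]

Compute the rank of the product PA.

First compute PA:
[[-26,  27,   6,  83],
 [112, -74, -22,  29]]
Now row reduce the product.
R2 ← R2 + (56/13)·R1: [0, 550/13, 50/13, 5025/13]
2 nonzero rows, so rank(PA) = 2.

2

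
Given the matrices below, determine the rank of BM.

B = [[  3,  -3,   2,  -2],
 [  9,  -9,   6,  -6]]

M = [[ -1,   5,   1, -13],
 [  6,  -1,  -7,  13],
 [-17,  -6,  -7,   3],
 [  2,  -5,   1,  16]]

1

First compute BM:
[[-59,  16,   8, -104],
 [-177,  48,  24, -312]]
Now row reduce the product.
R2 ← R2 − (3)·R1: [0, 0, 0, 0]
1 nonzero row, so rank(BM) = 1.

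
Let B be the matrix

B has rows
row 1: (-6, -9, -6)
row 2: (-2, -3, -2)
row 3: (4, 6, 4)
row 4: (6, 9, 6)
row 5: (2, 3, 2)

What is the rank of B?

1

Row reduce to echelon form.
R2 ← R2 − (1/3)·R1: [0, 0, 0]
R3 ← R3 + (2/3)·R1: [0, 0, 0]
R4 ← R4 + R1: [0, 0, 0]
R5 ← R5 + (1/3)·R1: [0, 0, 0]
Echelon form has 1 nonzero row, so rank(B) = 1.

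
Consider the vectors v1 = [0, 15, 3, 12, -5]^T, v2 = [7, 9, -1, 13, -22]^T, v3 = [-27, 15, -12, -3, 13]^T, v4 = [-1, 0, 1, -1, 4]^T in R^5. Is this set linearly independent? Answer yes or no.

Form the matrix with these vectors as rows and row reduce.
Swap R1 ↔ R2
R3 ← R3 + (27/7)·R1: [0, 348/7, -111/7, 330/7, -503/7]
R4 ← R4 + (1/7)·R1: [0, 9/7, 6/7, 6/7, 6/7]
R3 ← R3 − (116/35)·R2: [0, 0, -129/5, 258/35, -387/7]
R4 ← R4 − (3/35)·R2: [0, 0, 3/5, -6/35, 9/7]
R4 ← R4 + (1/43)·R3: [0, 0, 0, 0, 0]
3 nonzero rows, so the 4 vectors span a space of dimension 3.
Since 3 < 4, the vectors are linearly dependent.

no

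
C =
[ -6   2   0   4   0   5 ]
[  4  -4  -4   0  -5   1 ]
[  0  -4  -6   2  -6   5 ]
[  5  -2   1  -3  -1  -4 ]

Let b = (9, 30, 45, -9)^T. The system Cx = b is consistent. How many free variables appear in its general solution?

Row reduce the augmented matrix [C | b].
R2 ← R2 + (2/3)·R1: [0, -8/3, -4, 8/3, -5, 13/3, 36]
R4 ← R4 + (5/6)·R1: [0, -1/3, 1, 1/3, -1, 1/6, -3/2]
R3 ← R3 − (3/2)·R2: [0, 0, 0, -2, 3/2, -3/2, -9]
R4 ← R4 − (1/8)·R2: [0, 0, 3/2, 0, -3/8, -3/8, -6]
Swap R3 ↔ R4
The echelon form has 4 nonzero rows, and every pivot lies in the first 6 columns, so rank(C) = rank([C|b]) = 4.
The system is consistent.
Free variables = (unknowns) − (rank) = 6 − 4 = 2.

2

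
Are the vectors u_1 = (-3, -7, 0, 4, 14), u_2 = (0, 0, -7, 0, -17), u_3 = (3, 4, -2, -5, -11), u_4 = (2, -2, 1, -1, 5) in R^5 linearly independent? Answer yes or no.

Form the matrix with these vectors as rows and row reduce.
R3 ← R3 + R1: [0, -3, -2, -1, 3]
R4 ← R4 + (2/3)·R1: [0, -20/3, 1, 5/3, 43/3]
Swap R2 ↔ R3
R4 ← R4 − (20/9)·R2: [0, 0, 49/9, 35/9, 23/3]
R4 ← R4 + (7/9)·R3: [0, 0, 0, 35/9, -50/9]
4 nonzero rows, so the 4 vectors span a space of dimension 4.
Since 4 = 4, the vectors are linearly independent.

yes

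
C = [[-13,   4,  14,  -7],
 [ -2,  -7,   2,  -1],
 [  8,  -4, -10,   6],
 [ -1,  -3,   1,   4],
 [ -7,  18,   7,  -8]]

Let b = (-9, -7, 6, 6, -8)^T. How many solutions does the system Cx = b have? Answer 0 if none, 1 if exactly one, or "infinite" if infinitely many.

0

Row reduce the augmented matrix [C | b].
R2 ← R2 − (2/13)·R1: [0, -99/13, -2/13, 1/13, -73/13]
R3 ← R3 + (8/13)·R1: [0, -20/13, -18/13, 22/13, 6/13]
R4 ← R4 − (1/13)·R1: [0, -43/13, -1/13, 59/13, 87/13]
R5 ← R5 − (7/13)·R1: [0, 206/13, -7/13, -55/13, -41/13]
R3 ← R3 − (20/99)·R2: [0, 0, -134/99, 166/99, 158/99]
R4 ← R4 − (43/99)·R2: [0, 0, -1/99, 446/99, 904/99]
R5 ← R5 + (206/99)·R2: [0, 0, -85/99, -403/99, -1469/99]
R4 ← R4 − (1/134)·R3: [0, 0, 0, 301/67, 611/67]
R5 ← R5 − (85/134)·R3: [0, 0, 0, -344/67, -1062/67]
R5 ← R5 + (8/7)·R4: [0, 0, 0, 0, -38/7]
The echelon form has 5 nonzero rows; the last pivot sits in the augmented column, so rank(C) = 4 but rank([C|b]) = 5.
Since the ranks differ, the system is inconsistent.
It has no solutions.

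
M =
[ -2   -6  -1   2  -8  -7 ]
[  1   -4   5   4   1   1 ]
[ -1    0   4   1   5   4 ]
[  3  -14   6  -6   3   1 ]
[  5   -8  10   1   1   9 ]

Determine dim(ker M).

Row reduce to echelon form.
R2 ← R2 + (1/2)·R1: [0, -7, 9/2, 5, -3, -5/2]
R3 ← R3 − (1/2)·R1: [0, 3, 9/2, 0, 9, 15/2]
R4 ← R4 + (3/2)·R1: [0, -23, 9/2, -3, -9, -19/2]
R5 ← R5 + (5/2)·R1: [0, -23, 15/2, 6, -19, -17/2]
R3 ← R3 + (3/7)·R2: [0, 0, 45/7, 15/7, 54/7, 45/7]
R4 ← R4 − (23/7)·R2: [0, 0, -72/7, -136/7, 6/7, -9/7]
R5 ← R5 − (23/7)·R2: [0, 0, -51/7, -73/7, -64/7, -2/7]
R4 ← R4 + (8/5)·R3: [0, 0, 0, -16, 66/5, 9]
R5 ← R5 + (17/15)·R3: [0, 0, 0, -8, -2/5, 7]
R5 ← R5 − (1/2)·R4: [0, 0, 0, 0, -7, 5/2]
5 nonzero rows, so rank(M) = 5.
M has 6 columns; by rank–nullity, nullity = 6 − 5 = 1.

1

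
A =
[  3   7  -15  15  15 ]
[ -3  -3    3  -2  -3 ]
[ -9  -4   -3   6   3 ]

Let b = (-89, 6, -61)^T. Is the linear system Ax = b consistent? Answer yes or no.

Row reduce the augmented matrix [A | b].
R2 ← R2 + R1: [0, 4, -12, 13, 12, -83]
R3 ← R3 + (3)·R1: [0, 17, -48, 51, 48, -328]
R3 ← R3 − (17/4)·R2: [0, 0, 3, -17/4, -3, 99/4]
The echelon form has 3 nonzero rows, and every pivot lies in the first 5 columns, so rank(A) = rank([A|b]) = 3.
The system is consistent.

yes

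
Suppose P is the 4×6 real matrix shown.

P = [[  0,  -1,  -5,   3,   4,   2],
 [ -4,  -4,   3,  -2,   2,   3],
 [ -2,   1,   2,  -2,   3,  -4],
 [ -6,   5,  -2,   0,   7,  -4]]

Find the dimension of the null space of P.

Row reduce to echelon form.
Swap R1 ↔ R2
R3 ← R3 − (1/2)·R1: [0, 3, 1/2, -1, 2, -11/2]
R4 ← R4 − (3/2)·R1: [0, 11, -13/2, 3, 4, -17/2]
R3 ← R3 + (3)·R2: [0, 0, -29/2, 8, 14, 1/2]
R4 ← R4 + (11)·R2: [0, 0, -123/2, 36, 48, 27/2]
R4 ← R4 − (123/29)·R3: [0, 0, 0, 60/29, -330/29, 330/29]
4 nonzero rows, so rank(P) = 4.
P has 6 columns; by rank–nullity, nullity = 6 − 4 = 2.

2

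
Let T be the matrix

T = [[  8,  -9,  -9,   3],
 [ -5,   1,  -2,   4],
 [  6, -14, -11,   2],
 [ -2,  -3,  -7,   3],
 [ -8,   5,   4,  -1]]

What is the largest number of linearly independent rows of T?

Row reduce to echelon form.
R2 ← R2 + (5/8)·R1: [0, -37/8, -61/8, 47/8]
R3 ← R3 − (3/4)·R1: [0, -29/4, -17/4, -1/4]
R4 ← R4 + (1/4)·R1: [0, -21/4, -37/4, 15/4]
R5 ← R5 + R1: [0, -4, -5, 2]
R3 ← R3 − (58/37)·R2: [0, 0, 285/37, -350/37]
R4 ← R4 − (42/37)·R2: [0, 0, -22/37, -108/37]
R5 ← R5 − (32/37)·R2: [0, 0, 59/37, -114/37]
R4 ← R4 + (22/285)·R3: [0, 0, 0, -208/57]
R5 ← R5 − (59/285)·R3: [0, 0, 0, -64/57]
R5 ← R5 − (4/13)·R4: [0, 0, 0, 0]
Echelon form has 4 nonzero rows, so rank(T) = 4.
The rank gives the maximum number of linearly independent rows: 4.

4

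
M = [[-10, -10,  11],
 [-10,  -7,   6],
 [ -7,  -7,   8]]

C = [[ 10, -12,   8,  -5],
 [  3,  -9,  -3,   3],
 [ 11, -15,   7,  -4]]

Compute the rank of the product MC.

First compute MC:
[[ -9,  45,  27, -24],
 [-55,  93, -17,   5],
 [ -3,  27,  21, -18]]
Now row reduce the product.
R2 ← R2 − (55/9)·R1: [0, -182, -182, 455/3]
R3 ← R3 − (1/3)·R1: [0, 12, 12, -10]
R3 ← R3 + (6/91)·R2: [0, 0, 0, 0]
2 nonzero rows, so rank(MC) = 2.

2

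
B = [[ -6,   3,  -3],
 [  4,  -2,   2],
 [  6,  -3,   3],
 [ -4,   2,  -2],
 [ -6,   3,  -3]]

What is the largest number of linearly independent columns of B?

1

Row reduce to echelon form.
R2 ← R2 + (2/3)·R1: [0, 0, 0]
R3 ← R3 + R1: [0, 0, 0]
R4 ← R4 − (2/3)·R1: [0, 0, 0]
R5 ← R5 − R1: [0, 0, 0]
Echelon form has 1 nonzero row, so rank(B) = 1.
The rank gives the maximum number of linearly independent columns: 1.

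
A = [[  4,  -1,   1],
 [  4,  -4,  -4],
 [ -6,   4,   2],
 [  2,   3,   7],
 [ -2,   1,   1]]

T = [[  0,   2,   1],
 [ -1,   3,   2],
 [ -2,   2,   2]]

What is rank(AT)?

2

First compute AT:
[[ -1,   7,   4],
 [ 12, -12, -12],
 [ -8,   4,   6],
 [-17,  27,  22],
 [ -3,   1,   2]]
Now row reduce the product.
R2 ← R2 + (12)·R1: [0, 72, 36]
R3 ← R3 − (8)·R1: [0, -52, -26]
R4 ← R4 − (17)·R1: [0, -92, -46]
R5 ← R5 − (3)·R1: [0, -20, -10]
R3 ← R3 + (13/18)·R2: [0, 0, 0]
R4 ← R4 + (23/18)·R2: [0, 0, 0]
R5 ← R5 + (5/18)·R2: [0, 0, 0]
2 nonzero rows, so rank(AT) = 2.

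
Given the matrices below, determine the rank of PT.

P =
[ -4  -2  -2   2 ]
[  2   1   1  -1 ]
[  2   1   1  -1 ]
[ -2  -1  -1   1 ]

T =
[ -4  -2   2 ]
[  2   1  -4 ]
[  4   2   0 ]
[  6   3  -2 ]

1

First compute PT:
[[ 16,   8,  -4],
 [ -8,  -4,   2],
 [ -8,  -4,   2],
 [  8,   4,  -2]]
Now row reduce the product.
R2 ← R2 + (1/2)·R1: [0, 0, 0]
R3 ← R3 + (1/2)·R1: [0, 0, 0]
R4 ← R4 − (1/2)·R1: [0, 0, 0]
1 nonzero row, so rank(PT) = 1.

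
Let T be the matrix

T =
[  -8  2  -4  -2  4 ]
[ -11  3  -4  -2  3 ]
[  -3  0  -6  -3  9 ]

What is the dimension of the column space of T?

2

Row reduce to echelon form.
R2 ← R2 − (11/8)·R1: [0, 1/4, 3/2, 3/4, -5/2]
R3 ← R3 − (3/8)·R1: [0, -3/4, -9/2, -9/4, 15/2]
R3 ← R3 + (3)·R2: [0, 0, 0, 0, 0]
Echelon form has 2 nonzero rows, so rank(T) = 2.
The column space has dimension equal to the rank: 2.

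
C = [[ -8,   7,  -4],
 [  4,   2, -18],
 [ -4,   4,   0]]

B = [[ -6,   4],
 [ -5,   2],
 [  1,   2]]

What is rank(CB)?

2

First compute CB:
[[  9, -26],
 [-52, -16],
 [  4,  -8]]
Now row reduce the product.
R2 ← R2 + (52/9)·R1: [0, -1496/9]
R3 ← R3 − (4/9)·R1: [0, 32/9]
R3 ← R3 + (4/187)·R2: [0, 0]
2 nonzero rows, so rank(CB) = 2.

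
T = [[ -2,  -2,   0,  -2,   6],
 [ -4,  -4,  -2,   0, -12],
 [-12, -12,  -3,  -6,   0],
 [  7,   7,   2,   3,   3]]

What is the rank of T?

Row reduce to echelon form.
R2 ← R2 − (2)·R1: [0, 0, -2, 4, -24]
R3 ← R3 − (6)·R1: [0, 0, -3, 6, -36]
R4 ← R4 + (7/2)·R1: [0, 0, 2, -4, 24]
R3 ← R3 − (3/2)·R2: [0, 0, 0, 0, 0]
R4 ← R4 + R2: [0, 0, 0, 0, 0]
Echelon form has 2 nonzero rows, so rank(T) = 2.

2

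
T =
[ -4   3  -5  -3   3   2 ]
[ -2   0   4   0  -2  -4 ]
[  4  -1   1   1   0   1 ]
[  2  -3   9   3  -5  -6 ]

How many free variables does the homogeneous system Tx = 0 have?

Row reduce to echelon form.
R2 ← R2 − (1/2)·R1: [0, -3/2, 13/2, 3/2, -7/2, -5]
R3 ← R3 + R1: [0, 2, -4, -2, 3, 3]
R4 ← R4 + (1/2)·R1: [0, -3/2, 13/2, 3/2, -7/2, -5]
R3 ← R3 + (4/3)·R2: [0, 0, 14/3, 0, -5/3, -11/3]
R4 ← R4 − R2: [0, 0, 0, 0, 0, 0]
3 nonzero rows, so rank(T) = 3.
T has 6 columns; by rank–nullity, nullity = 6 − 3 = 3.

3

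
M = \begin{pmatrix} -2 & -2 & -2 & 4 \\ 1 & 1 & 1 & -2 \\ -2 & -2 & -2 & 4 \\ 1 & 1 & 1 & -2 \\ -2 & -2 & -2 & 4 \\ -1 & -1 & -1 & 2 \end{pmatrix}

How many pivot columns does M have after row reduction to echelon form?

1

Row reduce to echelon form.
R2 ← R2 + (1/2)·R1: [0, 0, 0, 0]
R3 ← R3 − R1: [0, 0, 0, 0]
R4 ← R4 + (1/2)·R1: [0, 0, 0, 0]
R5 ← R5 − R1: [0, 0, 0, 0]
R6 ← R6 − (1/2)·R1: [0, 0, 0, 0]
Echelon form has 1 nonzero row, so rank(M) = 1.
Each nonzero row contributes one pivot column: 1 pivot columns.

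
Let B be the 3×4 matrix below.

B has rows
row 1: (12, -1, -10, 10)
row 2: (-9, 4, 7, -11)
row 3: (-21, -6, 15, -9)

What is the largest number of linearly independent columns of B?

Row reduce to echelon form.
R2 ← R2 + (3/4)·R1: [0, 13/4, -1/2, -7/2]
R3 ← R3 + (7/4)·R1: [0, -31/4, -5/2, 17/2]
R3 ← R3 + (31/13)·R2: [0, 0, -48/13, 2/13]
Echelon form has 3 nonzero rows, so rank(B) = 3.
The rank gives the maximum number of linearly independent columns: 3.

3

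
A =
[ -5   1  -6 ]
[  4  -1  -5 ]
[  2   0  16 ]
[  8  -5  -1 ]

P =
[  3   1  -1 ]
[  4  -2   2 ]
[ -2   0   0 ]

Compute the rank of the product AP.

2

First compute AP:
[[  1,  -7,   7],
 [ 18,   6,  -6],
 [-26,   2,  -2],
 [  6,  18, -18]]
Now row reduce the product.
R2 ← R2 − (18)·R1: [0, 132, -132]
R3 ← R3 + (26)·R1: [0, -180, 180]
R4 ← R4 − (6)·R1: [0, 60, -60]
R3 ← R3 + (15/11)·R2: [0, 0, 0]
R4 ← R4 − (5/11)·R2: [0, 0, 0]
2 nonzero rows, so rank(AP) = 2.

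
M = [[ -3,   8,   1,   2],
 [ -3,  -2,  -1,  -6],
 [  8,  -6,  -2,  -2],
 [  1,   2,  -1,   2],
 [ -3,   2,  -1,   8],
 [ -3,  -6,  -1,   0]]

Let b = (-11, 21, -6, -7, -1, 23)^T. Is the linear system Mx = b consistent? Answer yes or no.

yes

Row reduce the augmented matrix [M | b].
R2 ← R2 − R1: [0, -10, -2, -8, 32]
R3 ← R3 + (8/3)·R1: [0, 46/3, 2/3, 10/3, -106/3]
R4 ← R4 + (1/3)·R1: [0, 14/3, -2/3, 8/3, -32/3]
R5 ← R5 − R1: [0, -6, -2, 6, 10]
R6 ← R6 − R1: [0, -14, -2, -2, 34]
R3 ← R3 + (23/15)·R2: [0, 0, -12/5, -134/15, 206/15]
R4 ← R4 + (7/15)·R2: [0, 0, -8/5, -16/15, 64/15]
R5 ← R5 − (3/5)·R2: [0, 0, -4/5, 54/5, -46/5]
R6 ← R6 − (7/5)·R2: [0, 0, 4/5, 46/5, -54/5]
R4 ← R4 − (2/3)·R3: [0, 0, 0, 44/9, -44/9]
R5 ← R5 − (1/3)·R3: [0, 0, 0, 124/9, -124/9]
R6 ← R6 + (1/3)·R3: [0, 0, 0, 56/9, -56/9]
R5 ← R5 − (31/11)·R4: [0, 0, 0, 0, 0]
R6 ← R6 − (14/11)·R4: [0, 0, 0, 0, 0]
The echelon form has 4 nonzero rows, and every pivot lies in the first 4 columns, so rank(M) = rank([M|b]) = 4.
The system is consistent.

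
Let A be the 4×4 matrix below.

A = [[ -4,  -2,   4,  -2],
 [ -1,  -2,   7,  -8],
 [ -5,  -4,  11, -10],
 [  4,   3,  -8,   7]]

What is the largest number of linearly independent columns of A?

2

Row reduce to echelon form.
R2 ← R2 − (1/4)·R1: [0, -3/2, 6, -15/2]
R3 ← R3 − (5/4)·R1: [0, -3/2, 6, -15/2]
R4 ← R4 + R1: [0, 1, -4, 5]
R3 ← R3 − R2: [0, 0, 0, 0]
R4 ← R4 + (2/3)·R2: [0, 0, 0, 0]
Echelon form has 2 nonzero rows, so rank(A) = 2.
The rank gives the maximum number of linearly independent columns: 2.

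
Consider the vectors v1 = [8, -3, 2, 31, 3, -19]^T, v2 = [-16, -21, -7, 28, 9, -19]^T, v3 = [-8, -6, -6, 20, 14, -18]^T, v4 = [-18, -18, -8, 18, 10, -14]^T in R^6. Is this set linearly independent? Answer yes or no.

no

Form the matrix with these vectors as rows and row reduce.
R2 ← R2 + (2)·R1: [0, -27, -3, 90, 15, -57]
R3 ← R3 + R1: [0, -9, -4, 51, 17, -37]
R4 ← R4 + (9/4)·R1: [0, -99/4, -7/2, 351/4, 67/4, -227/4]
R3 ← R3 − (1/3)·R2: [0, 0, -3, 21, 12, -18]
R4 ← R4 − (11/12)·R2: [0, 0, -3/4, 21/4, 3, -9/2]
R4 ← R4 − (1/4)·R3: [0, 0, 0, 0, 0, 0]
3 nonzero rows, so the 4 vectors span a space of dimension 3.
Since 3 < 4, the vectors are linearly dependent.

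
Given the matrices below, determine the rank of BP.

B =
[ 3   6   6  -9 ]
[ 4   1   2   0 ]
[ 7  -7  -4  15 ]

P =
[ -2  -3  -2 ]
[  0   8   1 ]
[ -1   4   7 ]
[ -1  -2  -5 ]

First compute BP:
[[ -3,  81,  87],
 [-10,   4,   7],
 [-25, -123, -124]]
Now row reduce the product.
R2 ← R2 − (10/3)·R1: [0, -266, -283]
R3 ← R3 − (25/3)·R1: [0, -798, -849]
R3 ← R3 − (3)·R2: [0, 0, 0]
2 nonzero rows, so rank(BP) = 2.

2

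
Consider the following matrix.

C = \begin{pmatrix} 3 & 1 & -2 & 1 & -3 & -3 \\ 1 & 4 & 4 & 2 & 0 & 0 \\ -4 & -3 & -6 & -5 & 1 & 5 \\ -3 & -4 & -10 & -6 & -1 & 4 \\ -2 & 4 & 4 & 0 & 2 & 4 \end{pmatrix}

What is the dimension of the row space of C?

Row reduce to echelon form.
R2 ← R2 − (1/3)·R1: [0, 11/3, 14/3, 5/3, 1, 1]
R3 ← R3 + (4/3)·R1: [0, -5/3, -26/3, -11/3, -3, 1]
R4 ← R4 + R1: [0, -3, -12, -5, -4, 1]
R5 ← R5 + (2/3)·R1: [0, 14/3, 8/3, 2/3, 0, 2]
R3 ← R3 + (5/11)·R2: [0, 0, -72/11, -32/11, -28/11, 16/11]
R4 ← R4 + (9/11)·R2: [0, 0, -90/11, -40/11, -35/11, 20/11]
R5 ← R5 − (14/11)·R2: [0, 0, -36/11, -16/11, -14/11, 8/11]
R4 ← R4 − (5/4)·R3: [0, 0, 0, 0, 0, 0]
R5 ← R5 − (1/2)·R3: [0, 0, 0, 0, 0, 0]
Echelon form has 3 nonzero rows, so rank(C) = 3.
The row space has dimension equal to the rank: 3.

3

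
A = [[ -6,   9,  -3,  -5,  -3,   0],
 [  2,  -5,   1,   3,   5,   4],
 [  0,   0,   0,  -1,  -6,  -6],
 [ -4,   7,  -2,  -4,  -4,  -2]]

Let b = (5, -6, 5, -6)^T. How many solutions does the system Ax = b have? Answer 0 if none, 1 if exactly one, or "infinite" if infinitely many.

0

Row reduce the augmented matrix [A | b].
R2 ← R2 + (1/3)·R1: [0, -2, 0, 4/3, 4, 4, -13/3]
R4 ← R4 − (2/3)·R1: [0, 1, 0, -2/3, -2, -2, -28/3]
R4 ← R4 + (1/2)·R2: [0, 0, 0, 0, 0, 0, -23/2]
The echelon form has 4 nonzero rows; the last pivot sits in the augmented column, so rank(A) = 3 but rank([A|b]) = 4.
Since the ranks differ, the system is inconsistent.
It has no solutions.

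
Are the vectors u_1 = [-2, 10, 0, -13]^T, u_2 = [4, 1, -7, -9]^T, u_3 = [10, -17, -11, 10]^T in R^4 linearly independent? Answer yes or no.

no

Form the matrix with these vectors as rows and row reduce.
R2 ← R2 + (2)·R1: [0, 21, -7, -35]
R3 ← R3 + (5)·R1: [0, 33, -11, -55]
R3 ← R3 − (11/7)·R2: [0, 0, 0, 0]
2 nonzero rows, so the 3 vectors span a space of dimension 2.
Since 2 < 3, the vectors are linearly dependent.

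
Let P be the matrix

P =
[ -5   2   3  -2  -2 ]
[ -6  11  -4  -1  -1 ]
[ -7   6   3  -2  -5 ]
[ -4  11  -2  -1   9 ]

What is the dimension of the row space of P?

Row reduce to echelon form.
R2 ← R2 − (6/5)·R1: [0, 43/5, -38/5, 7/5, 7/5]
R3 ← R3 − (7/5)·R1: [0, 16/5, -6/5, 4/5, -11/5]
R4 ← R4 − (4/5)·R1: [0, 47/5, -22/5, 3/5, 53/5]
R3 ← R3 − (16/43)·R2: [0, 0, 70/43, 12/43, -117/43]
R4 ← R4 − (47/43)·R2: [0, 0, 168/43, -40/43, 390/43]
R4 ← R4 − (12/5)·R3: [0, 0, 0, -8/5, 78/5]
Echelon form has 4 nonzero rows, so rank(P) = 4.
The row space has dimension equal to the rank: 4.

4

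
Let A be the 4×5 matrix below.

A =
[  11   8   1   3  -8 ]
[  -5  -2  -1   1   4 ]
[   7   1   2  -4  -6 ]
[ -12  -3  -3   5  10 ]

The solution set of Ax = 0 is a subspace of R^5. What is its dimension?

Row reduce to echelon form.
R2 ← R2 + (5/11)·R1: [0, 18/11, -6/11, 26/11, 4/11]
R3 ← R3 − (7/11)·R1: [0, -45/11, 15/11, -65/11, -10/11]
R4 ← R4 + (12/11)·R1: [0, 63/11, -21/11, 91/11, 14/11]
R3 ← R3 + (5/2)·R2: [0, 0, 0, 0, 0]
R4 ← R4 − (7/2)·R2: [0, 0, 0, 0, 0]
2 nonzero rows, so rank(A) = 2.
A has 5 columns; by rank–nullity, nullity = 5 − 2 = 3.

3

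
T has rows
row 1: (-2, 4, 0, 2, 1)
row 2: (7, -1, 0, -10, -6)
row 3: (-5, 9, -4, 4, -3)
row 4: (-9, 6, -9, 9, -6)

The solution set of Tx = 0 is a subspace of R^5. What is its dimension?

2

Row reduce to echelon form.
R2 ← R2 + (7/2)·R1: [0, 13, 0, -3, -5/2]
R3 ← R3 − (5/2)·R1: [0, -1, -4, -1, -11/2]
R4 ← R4 − (9/2)·R1: [0, -12, -9, 0, -21/2]
R3 ← R3 + (1/13)·R2: [0, 0, -4, -16/13, -74/13]
R4 ← R4 + (12/13)·R2: [0, 0, -9, -36/13, -333/26]
R4 ← R4 − (9/4)·R3: [0, 0, 0, 0, 0]
3 nonzero rows, so rank(T) = 3.
T has 5 columns; by rank–nullity, nullity = 5 − 3 = 2.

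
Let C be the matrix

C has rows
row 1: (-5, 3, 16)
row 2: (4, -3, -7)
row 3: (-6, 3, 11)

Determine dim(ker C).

Row reduce to echelon form.
R2 ← R2 + (4/5)·R1: [0, -3/5, 29/5]
R3 ← R3 − (6/5)·R1: [0, -3/5, -41/5]
R3 ← R3 − R2: [0, 0, -14]
3 nonzero rows, so rank(C) = 3.
C has 3 columns; by rank–nullity, nullity = 3 − 3 = 0.

0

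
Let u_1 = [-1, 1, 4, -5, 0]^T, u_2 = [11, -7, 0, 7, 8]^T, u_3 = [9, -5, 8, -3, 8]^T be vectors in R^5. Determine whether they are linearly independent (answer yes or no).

no

Form the matrix with these vectors as rows and row reduce.
R2 ← R2 + (11)·R1: [0, 4, 44, -48, 8]
R3 ← R3 + (9)·R1: [0, 4, 44, -48, 8]
R3 ← R3 − R2: [0, 0, 0, 0, 0]
2 nonzero rows, so the 3 vectors span a space of dimension 2.
Since 2 < 3, the vectors are linearly dependent.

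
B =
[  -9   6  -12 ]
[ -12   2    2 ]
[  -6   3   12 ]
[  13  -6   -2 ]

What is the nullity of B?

0

Row reduce to echelon form.
R2 ← R2 − (4/3)·R1: [0, -6, 18]
R3 ← R3 − (2/3)·R1: [0, -1, 20]
R4 ← R4 + (13/9)·R1: [0, 8/3, -58/3]
R3 ← R3 − (1/6)·R2: [0, 0, 17]
R4 ← R4 + (4/9)·R2: [0, 0, -34/3]
R4 ← R4 + (2/3)·R3: [0, 0, 0]
3 nonzero rows, so rank(B) = 3.
B has 3 columns; by rank–nullity, nullity = 3 − 3 = 0.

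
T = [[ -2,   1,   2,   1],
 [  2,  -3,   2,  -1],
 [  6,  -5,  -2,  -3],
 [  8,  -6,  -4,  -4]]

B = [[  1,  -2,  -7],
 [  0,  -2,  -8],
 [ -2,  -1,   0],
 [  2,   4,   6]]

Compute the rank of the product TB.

2

First compute TB:
[[ -4,   4,  12],
 [ -4,  -4,   4],
 [  4, -12, -20],
 [  8, -16, -32]]
Now row reduce the product.
R2 ← R2 − R1: [0, -8, -8]
R3 ← R3 + R1: [0, -8, -8]
R4 ← R4 + (2)·R1: [0, -8, -8]
R3 ← R3 − R2: [0, 0, 0]
R4 ← R4 − R2: [0, 0, 0]
2 nonzero rows, so rank(TB) = 2.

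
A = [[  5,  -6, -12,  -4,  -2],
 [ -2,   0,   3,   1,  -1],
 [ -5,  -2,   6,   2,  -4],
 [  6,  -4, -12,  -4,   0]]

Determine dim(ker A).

3

Row reduce to echelon form.
R2 ← R2 + (2/5)·R1: [0, -12/5, -9/5, -3/5, -9/5]
R3 ← R3 + R1: [0, -8, -6, -2, -6]
R4 ← R4 − (6/5)·R1: [0, 16/5, 12/5, 4/5, 12/5]
R3 ← R3 − (10/3)·R2: [0, 0, 0, 0, 0]
R4 ← R4 + (4/3)·R2: [0, 0, 0, 0, 0]
2 nonzero rows, so rank(A) = 2.
A has 5 columns; by rank–nullity, nullity = 5 − 2 = 3.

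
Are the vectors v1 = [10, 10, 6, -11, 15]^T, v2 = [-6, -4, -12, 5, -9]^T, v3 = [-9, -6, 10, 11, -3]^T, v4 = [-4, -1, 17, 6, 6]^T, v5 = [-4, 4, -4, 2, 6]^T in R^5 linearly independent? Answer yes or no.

no

Form the matrix with these vectors as rows and row reduce.
R2 ← R2 + (3/5)·R1: [0, 2, -42/5, -8/5, 0]
R3 ← R3 + (9/10)·R1: [0, 3, 77/5, 11/10, 21/2]
R4 ← R4 + (2/5)·R1: [0, 3, 97/5, 8/5, 12]
R5 ← R5 + (2/5)·R1: [0, 8, -8/5, -12/5, 12]
R3 ← R3 − (3/2)·R2: [0, 0, 28, 7/2, 21/2]
R4 ← R4 − (3/2)·R2: [0, 0, 32, 4, 12]
R5 ← R5 − (4)·R2: [0, 0, 32, 4, 12]
R4 ← R4 − (8/7)·R3: [0, 0, 0, 0, 0]
R5 ← R5 − (8/7)·R3: [0, 0, 0, 0, 0]
3 nonzero rows, so the 5 vectors span a space of dimension 3.
Since 3 < 5, the vectors are linearly dependent.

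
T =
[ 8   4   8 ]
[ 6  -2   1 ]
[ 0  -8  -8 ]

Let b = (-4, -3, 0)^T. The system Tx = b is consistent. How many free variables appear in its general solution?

1

Row reduce the augmented matrix [T | b].
R2 ← R2 − (3/4)·R1: [0, -5, -5, 0]
R3 ← R3 − (8/5)·R2: [0, 0, 0, 0]
The echelon form has 2 nonzero rows, and every pivot lies in the first 3 columns, so rank(T) = rank([T|b]) = 2.
The system is consistent.
Free variables = (unknowns) − (rank) = 3 − 2 = 1.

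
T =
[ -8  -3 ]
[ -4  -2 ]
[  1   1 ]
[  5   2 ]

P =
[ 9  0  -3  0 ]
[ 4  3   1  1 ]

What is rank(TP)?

First compute TP:
[[-84,  -9,  21,  -3],
 [-44,  -6,  10,  -2],
 [ 13,   3,  -2,   1],
 [ 53,   6, -13,   2]]
Now row reduce the product.
R2 ← R2 − (11/21)·R1: [0, -9/7, -1, -3/7]
R3 ← R3 + (13/84)·R1: [0, 45/28, 5/4, 15/28]
R4 ← R4 + (53/84)·R1: [0, 9/28, 1/4, 3/28]
R3 ← R3 + (5/4)·R2: [0, 0, 0, 0]
R4 ← R4 + (1/4)·R2: [0, 0, 0, 0]
2 nonzero rows, so rank(TP) = 2.

2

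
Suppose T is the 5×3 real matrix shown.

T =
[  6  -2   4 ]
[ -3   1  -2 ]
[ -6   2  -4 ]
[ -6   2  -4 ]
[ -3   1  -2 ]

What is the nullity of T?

Row reduce to echelon form.
R2 ← R2 + (1/2)·R1: [0, 0, 0]
R3 ← R3 + R1: [0, 0, 0]
R4 ← R4 + R1: [0, 0, 0]
R5 ← R5 + (1/2)·R1: [0, 0, 0]
1 nonzero row, so rank(T) = 1.
T has 3 columns; by rank–nullity, nullity = 3 − 1 = 2.

2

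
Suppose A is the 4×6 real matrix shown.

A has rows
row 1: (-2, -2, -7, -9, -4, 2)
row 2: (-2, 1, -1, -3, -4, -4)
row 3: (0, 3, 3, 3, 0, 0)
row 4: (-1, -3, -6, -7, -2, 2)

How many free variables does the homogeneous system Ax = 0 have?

3

Row reduce to echelon form.
R2 ← R2 − R1: [0, 3, 6, 6, 0, -6]
R4 ← R4 − (1/2)·R1: [0, -2, -5/2, -5/2, 0, 1]
R3 ← R3 − R2: [0, 0, -3, -3, 0, 6]
R4 ← R4 + (2/3)·R2: [0, 0, 3/2, 3/2, 0, -3]
R4 ← R4 + (1/2)·R3: [0, 0, 0, 0, 0, 0]
3 nonzero rows, so rank(A) = 3.
A has 6 columns; by rank–nullity, nullity = 6 − 3 = 3.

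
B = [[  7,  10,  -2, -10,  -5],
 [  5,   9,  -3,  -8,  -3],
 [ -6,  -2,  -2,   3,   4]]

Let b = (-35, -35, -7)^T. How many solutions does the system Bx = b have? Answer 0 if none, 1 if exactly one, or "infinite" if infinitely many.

infinite

Row reduce the augmented matrix [B | b].
R2 ← R2 − (5/7)·R1: [0, 13/7, -11/7, -6/7, 4/7, -10]
R3 ← R3 + (6/7)·R1: [0, 46/7, -26/7, -39/7, -2/7, -37]
R3 ← R3 − (46/13)·R2: [0, 0, 24/13, -33/13, -30/13, -21/13]
The echelon form has 3 nonzero rows, and every pivot lies in the first 5 columns, so rank(B) = rank([B|b]) = 3.
The system is consistent.
rank = 3 < 5 unknowns, so there are infinitely many solutions.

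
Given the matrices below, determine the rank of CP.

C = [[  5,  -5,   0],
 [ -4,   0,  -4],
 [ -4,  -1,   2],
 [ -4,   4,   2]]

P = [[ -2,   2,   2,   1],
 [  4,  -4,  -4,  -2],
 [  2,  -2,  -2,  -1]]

First compute CP:
[[-30,  30,  30,  15],
 [  0,   0,   0,   0],
 [  8,  -8,  -8,  -4],
 [ 28, -28, -28, -14]]
Now row reduce the product.
R3 ← R3 + (4/15)·R1: [0, 0, 0, 0]
R4 ← R4 + (14/15)·R1: [0, 0, 0, 0]
1 nonzero row, so rank(CP) = 1.

1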